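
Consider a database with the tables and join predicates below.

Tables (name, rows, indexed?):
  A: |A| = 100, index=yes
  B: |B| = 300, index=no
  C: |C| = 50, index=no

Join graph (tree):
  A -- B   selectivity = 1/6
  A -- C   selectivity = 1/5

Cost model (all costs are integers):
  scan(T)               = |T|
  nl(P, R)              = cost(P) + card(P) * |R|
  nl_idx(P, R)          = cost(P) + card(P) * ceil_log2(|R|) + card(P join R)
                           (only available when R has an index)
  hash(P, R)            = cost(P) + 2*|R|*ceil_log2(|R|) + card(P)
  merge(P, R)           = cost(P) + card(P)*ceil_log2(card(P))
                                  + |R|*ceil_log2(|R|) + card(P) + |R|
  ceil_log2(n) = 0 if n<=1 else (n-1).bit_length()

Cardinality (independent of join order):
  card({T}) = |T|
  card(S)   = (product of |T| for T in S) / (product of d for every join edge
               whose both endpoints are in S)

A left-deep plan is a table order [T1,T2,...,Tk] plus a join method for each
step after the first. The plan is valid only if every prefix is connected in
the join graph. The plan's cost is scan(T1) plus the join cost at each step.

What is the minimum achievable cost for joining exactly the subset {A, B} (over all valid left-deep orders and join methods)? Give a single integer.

Selinger DP over subsets of {A,B}:
  {A}: scan cost=100, card=100
  {B}: scan cost=300, card=300
  {AB}: card=5000; try (A,hash)→2000, (B,merge)→3900, (A,merge)→4100, (B,hash)→5600, (A,nl_idx)→7400, (B,nl)→30100 …(+1); best=2000 via (A,hash)

2000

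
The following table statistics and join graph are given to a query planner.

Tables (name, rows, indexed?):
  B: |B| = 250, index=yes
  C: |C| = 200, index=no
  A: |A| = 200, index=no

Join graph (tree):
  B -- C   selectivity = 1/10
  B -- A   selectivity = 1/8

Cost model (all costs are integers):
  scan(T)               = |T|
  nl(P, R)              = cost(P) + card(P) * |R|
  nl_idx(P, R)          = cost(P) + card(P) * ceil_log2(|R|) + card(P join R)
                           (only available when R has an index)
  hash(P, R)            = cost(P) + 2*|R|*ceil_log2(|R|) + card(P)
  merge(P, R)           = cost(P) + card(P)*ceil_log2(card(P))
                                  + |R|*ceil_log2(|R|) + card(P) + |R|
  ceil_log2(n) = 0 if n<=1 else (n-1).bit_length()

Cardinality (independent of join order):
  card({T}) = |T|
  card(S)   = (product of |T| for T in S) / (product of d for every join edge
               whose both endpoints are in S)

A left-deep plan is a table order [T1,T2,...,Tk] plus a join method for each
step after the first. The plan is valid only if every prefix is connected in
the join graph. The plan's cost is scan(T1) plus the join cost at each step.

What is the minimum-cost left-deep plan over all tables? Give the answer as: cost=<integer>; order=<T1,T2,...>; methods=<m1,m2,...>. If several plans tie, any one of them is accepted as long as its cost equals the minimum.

Selinger DP (subsets sized 1..n):
  {B}: scan cost=250, card=250
  {C}: scan cost=200, card=200
  {A}: scan cost=200, card=200
  {BC}: card=5000; try (C,hash)→3700, (B,merge)→4250, (C,merge)→4300, (B,hash)→4400, (B,nl_idx)→6800, (B,nl)→50200 …(+1); best=3700 via (C,hash)
  {AB}: card=6250; try (A,hash)→3700, (B,merge)→4250, (A,merge)→4300, (B,hash)→4400, (B,nl_idx)→8050, (B,nl)→50200 …(+1); best=3700 via (A,hash)
  {ABC}: card=125000; try (A,hash)→11900, (C,hash)→13150, (A,merge)→75500, (C,merge)→93000, (A,nl)→1003700, (C,nl)→1253700; best=11900 via (A,hash)

cost=11900; order=B,C,A; methods=hash,hash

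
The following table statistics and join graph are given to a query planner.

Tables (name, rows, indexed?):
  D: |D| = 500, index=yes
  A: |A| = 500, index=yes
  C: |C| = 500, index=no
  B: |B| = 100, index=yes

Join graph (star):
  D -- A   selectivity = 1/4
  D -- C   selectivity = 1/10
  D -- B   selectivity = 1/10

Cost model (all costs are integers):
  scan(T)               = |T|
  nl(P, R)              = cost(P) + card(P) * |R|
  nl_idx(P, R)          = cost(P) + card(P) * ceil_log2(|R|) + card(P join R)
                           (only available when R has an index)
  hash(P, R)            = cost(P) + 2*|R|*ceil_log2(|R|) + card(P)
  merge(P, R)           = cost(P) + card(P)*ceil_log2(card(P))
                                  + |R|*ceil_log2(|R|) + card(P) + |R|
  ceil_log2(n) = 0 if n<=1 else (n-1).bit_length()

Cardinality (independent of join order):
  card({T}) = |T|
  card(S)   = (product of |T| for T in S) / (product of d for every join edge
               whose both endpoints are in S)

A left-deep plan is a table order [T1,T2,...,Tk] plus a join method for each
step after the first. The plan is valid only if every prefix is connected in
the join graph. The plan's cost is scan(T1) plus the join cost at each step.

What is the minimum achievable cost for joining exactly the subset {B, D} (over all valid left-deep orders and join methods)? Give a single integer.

2400

Selinger DP over subsets of {B,D}:
  {D}: scan cost=500, card=500
  {B}: scan cost=100, card=100
  {BD}: card=5000; try (B,hash)→2400, (D,merge)→5900, (D,nl_idx)→6000, (B,merge)→6300, (B,nl_idx)→9000, (D,hash)→9200 …(+2); best=2400 via (B,hash)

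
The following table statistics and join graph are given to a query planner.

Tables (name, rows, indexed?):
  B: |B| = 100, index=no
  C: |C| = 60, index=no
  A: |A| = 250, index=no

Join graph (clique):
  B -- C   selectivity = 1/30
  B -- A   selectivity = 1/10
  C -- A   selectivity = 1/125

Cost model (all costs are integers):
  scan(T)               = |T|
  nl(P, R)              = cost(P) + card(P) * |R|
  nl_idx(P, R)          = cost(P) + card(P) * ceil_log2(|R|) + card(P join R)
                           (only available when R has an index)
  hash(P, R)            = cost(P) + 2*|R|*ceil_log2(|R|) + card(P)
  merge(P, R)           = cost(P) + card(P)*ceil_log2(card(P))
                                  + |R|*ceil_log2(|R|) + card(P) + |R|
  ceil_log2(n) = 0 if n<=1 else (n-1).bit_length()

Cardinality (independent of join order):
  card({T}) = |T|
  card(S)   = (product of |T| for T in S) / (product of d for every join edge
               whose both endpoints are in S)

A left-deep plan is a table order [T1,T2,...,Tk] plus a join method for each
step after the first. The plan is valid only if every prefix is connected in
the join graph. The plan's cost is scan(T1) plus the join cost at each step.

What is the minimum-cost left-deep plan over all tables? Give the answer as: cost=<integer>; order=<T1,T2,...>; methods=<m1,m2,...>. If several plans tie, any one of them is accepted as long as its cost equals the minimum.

Selinger DP (subsets sized 1..n):
  {B}: scan cost=100, card=100
  {C}: scan cost=60, card=60
  {A}: scan cost=250, card=250
  {BC}: card=200; try (C,hash)→920, (B,merge)→1280, (C,merge)→1320, (B,hash)→1520, (B,nl)→6060, (C,nl)→6100; best=920 via (C,hash)
  {AB}: card=2500; try (B,hash)→1900, (A,merge)→3150, (B,merge)→3300, (A,hash)→4200, (A,nl)→25100, (B,nl)→25250; best=1900 via (B,hash)
  {AC}: card=120; try (C,hash)→1220, (A,merge)→2730, (C,merge)→2920, (A,hash)→4120, (A,nl)→15060, (C,nl)→15250; best=1220 via (C,hash)
  {ABC}: card=40; try (B,hash)→2740, (B,merge)→2980, (A,merge)→4970, (C,hash)→5120, (A,hash)→5120, (B,nl)→13220 …(+3); best=2740 via (B,hash)

cost=2740; order=A,C,B; methods=hash,hash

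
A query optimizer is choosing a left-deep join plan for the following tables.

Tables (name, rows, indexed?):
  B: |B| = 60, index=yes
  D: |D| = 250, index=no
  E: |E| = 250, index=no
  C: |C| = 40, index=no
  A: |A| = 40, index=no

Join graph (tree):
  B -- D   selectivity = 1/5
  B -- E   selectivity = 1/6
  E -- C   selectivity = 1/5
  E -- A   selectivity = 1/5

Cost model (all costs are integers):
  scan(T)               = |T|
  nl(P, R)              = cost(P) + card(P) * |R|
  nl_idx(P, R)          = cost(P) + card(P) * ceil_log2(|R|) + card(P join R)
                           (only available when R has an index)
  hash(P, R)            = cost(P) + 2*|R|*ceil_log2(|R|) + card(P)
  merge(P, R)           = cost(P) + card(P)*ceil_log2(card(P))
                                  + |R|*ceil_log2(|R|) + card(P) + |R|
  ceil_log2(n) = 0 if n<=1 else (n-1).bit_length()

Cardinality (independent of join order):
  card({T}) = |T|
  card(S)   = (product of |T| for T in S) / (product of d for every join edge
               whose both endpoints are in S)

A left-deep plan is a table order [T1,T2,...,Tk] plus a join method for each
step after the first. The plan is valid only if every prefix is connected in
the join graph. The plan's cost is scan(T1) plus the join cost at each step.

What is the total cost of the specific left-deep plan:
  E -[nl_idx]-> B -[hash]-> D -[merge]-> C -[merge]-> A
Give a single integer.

step 1: scan E: cost=250, card=250
step 2: join B via nl_idx
    card(P join B) = 250*60/(6) = 2500
    cost = 250 + 250*6 + 2500 = 4250
step 3: join D via hash
    card(P join D) = 2500*250/(5) = 125000
    cost = 4250 + 2*250*8 + 2500 = 10750
step 4: join C via merge
    card(P join C) = 125000*40/(5) = 1000000
    cost = 10750 + 125000*17 + 40*6 + 125000 + 40 = 2261030
step 5: join A via merge
    card(P join A) = 1000000*40/(5) = 8000000
    cost = 2261030 + 1000000*20 + 40*6 + 1000000 + 40 = 23261310

23261310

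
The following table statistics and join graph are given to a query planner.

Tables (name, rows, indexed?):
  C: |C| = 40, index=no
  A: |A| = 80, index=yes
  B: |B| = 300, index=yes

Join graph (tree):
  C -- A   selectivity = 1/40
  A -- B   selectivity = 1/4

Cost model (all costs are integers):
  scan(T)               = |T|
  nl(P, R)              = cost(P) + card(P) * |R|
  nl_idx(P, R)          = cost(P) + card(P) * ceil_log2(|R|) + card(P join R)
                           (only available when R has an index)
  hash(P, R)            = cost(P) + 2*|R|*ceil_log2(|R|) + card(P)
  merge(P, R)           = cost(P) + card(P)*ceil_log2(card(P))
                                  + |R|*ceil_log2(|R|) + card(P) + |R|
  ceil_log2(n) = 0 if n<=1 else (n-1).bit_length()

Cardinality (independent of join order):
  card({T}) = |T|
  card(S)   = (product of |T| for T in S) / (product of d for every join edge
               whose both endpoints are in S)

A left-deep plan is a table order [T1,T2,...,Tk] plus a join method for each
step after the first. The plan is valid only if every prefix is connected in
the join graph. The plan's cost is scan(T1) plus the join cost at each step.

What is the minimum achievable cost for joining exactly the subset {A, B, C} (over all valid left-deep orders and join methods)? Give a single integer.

4040

Selinger DP over subsets of {A,B,C}:
  {C}: scan cost=40, card=40
  {A}: scan cost=80, card=80
  {B}: scan cost=300, card=300
  {AC}: card=80; try (A,nl_idx)→400, (C,hash)→640, (A,merge)→960, (C,merge)→1000, (A,hash)→1200, (A,nl)→3240 …(+1); best=400 via (A,nl_idx)
  {AB}: card=6000; try (A,hash)→1720, (B,merge)→3720, (A,merge)→3940, (B,hash)→5560, (B,nl_idx)→6800, (A,nl_idx)→8400 …(+2); best=1720 via (A,hash)
  {ABC}: card=6000; try (B,merge)→4040, (B,hash)→5880, (B,nl_idx)→7120, (C,hash)→8200, (B,nl)→24400, (C,merge)→86000 …(+1); best=4040 via (B,merge)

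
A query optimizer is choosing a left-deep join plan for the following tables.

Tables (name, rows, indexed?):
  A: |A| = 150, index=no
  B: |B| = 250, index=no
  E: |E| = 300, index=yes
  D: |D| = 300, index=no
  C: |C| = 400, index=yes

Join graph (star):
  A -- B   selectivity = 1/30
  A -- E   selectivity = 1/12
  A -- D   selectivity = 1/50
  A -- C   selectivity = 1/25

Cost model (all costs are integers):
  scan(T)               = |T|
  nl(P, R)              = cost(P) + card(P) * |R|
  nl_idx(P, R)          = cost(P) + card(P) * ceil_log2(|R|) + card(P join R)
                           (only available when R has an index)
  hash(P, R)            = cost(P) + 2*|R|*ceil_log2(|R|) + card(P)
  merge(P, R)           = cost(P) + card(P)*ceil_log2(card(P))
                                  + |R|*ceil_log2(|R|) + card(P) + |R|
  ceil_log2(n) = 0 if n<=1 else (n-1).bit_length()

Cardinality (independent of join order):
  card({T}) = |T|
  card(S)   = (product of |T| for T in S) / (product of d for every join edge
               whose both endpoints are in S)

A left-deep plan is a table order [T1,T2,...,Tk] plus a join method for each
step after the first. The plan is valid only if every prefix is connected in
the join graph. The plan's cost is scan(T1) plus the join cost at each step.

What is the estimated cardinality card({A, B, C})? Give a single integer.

20000

Tables in S: A(150), B(250), C(400)
Edges inside S: A-B(d=30), A-C(d=25)
numerator = 150 * 250 * 400 = 15000000
denominator = 30 * 25 = 750
card(S) = 15000000 / 750 = 20000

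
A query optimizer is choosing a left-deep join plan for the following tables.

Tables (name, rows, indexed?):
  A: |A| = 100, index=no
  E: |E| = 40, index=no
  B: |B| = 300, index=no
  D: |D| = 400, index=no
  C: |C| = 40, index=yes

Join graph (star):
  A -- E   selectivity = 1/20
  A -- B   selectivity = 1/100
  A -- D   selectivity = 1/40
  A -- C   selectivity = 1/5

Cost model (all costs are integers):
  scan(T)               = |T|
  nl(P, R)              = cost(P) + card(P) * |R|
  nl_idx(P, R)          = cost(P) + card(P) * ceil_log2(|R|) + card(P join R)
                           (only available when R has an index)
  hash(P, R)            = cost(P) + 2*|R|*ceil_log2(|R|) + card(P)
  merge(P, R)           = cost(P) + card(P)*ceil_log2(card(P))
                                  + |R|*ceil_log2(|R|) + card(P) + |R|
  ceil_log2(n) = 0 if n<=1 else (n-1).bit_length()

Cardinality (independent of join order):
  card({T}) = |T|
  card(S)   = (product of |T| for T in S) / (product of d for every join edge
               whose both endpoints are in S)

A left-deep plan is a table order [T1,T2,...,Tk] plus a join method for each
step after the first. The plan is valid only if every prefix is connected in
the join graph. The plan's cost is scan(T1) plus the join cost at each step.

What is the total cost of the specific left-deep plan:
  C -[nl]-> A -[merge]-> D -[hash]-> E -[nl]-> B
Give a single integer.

step 1: scan C: cost=40, card=40
step 2: join A via nl
    card(P join A) = 40*100/(5) = 800
    cost = 40 + 40*100 = 4040
step 3: join D via merge
    card(P join D) = 800*400/(40) = 8000
    cost = 4040 + 800*10 + 400*9 + 800 + 400 = 16840
step 4: join E via hash
    card(P join E) = 8000*40/(20) = 16000
    cost = 16840 + 2*40*6 + 8000 = 25320
step 5: join B via nl
    card(P join B) = 16000*300/(100) = 48000
    cost = 25320 + 16000*300 = 4825320

4825320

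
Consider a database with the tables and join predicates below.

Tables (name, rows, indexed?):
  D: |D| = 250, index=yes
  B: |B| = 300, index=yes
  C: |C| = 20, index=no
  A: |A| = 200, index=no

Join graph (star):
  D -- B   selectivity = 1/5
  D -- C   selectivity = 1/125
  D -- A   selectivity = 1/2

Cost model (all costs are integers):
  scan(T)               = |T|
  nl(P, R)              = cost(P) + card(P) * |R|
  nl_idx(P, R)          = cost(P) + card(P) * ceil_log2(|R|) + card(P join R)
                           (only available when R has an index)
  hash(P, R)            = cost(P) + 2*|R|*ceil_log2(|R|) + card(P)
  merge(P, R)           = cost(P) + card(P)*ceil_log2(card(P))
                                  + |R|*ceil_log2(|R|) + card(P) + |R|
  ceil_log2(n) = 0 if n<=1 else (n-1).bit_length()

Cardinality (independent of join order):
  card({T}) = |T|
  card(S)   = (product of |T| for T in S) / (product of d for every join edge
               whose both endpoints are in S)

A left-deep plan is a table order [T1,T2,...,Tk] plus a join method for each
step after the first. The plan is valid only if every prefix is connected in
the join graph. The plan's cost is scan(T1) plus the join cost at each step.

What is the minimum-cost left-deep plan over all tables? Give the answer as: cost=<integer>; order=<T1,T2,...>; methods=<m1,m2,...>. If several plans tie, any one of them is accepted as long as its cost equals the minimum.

Selinger DP (subsets sized 1..n):
  {D}: scan cost=250, card=250
  {B}: scan cost=300, card=300
  {C}: scan cost=20, card=20
  {A}: scan cost=200, card=200
  {BD}: card=15000; try (D,hash)→4600, (B,merge)→5500, (D,merge)→5550, (B,hash)→5900, (B,nl_idx)→17500, (D,nl_idx)→17700 …(+2); best=4600 via (D,hash)
  {CD}: card=40; try (D,nl_idx)→220, (C,hash)→700, (D,merge)→2390, (C,merge)→2620, (D,hash)→4040, (D,nl)→5020 …(+1); best=220 via (D,nl_idx)
  {AD}: card=25000; try (A,hash)→3700, (D,merge)→4250, (A,merge)→4300, (D,hash)→4400, (D,nl_idx)→26800, (D,nl)→50200 …(+1); best=3700 via (A,hash)
  {BCD}: card=2400; try (B,nl_idx)→2980, (B,merge)→3500, (B,hash)→5660, (B,nl)→12220, (C,hash)→19800, (C,merge)→229720 …(+1); best=2980 via (B,nl_idx)
  {ABD}: card=1500000; try (A,hash)→22800, (B,hash)→34100, (A,merge)→231400, (B,merge)→406700, (B,nl_idx)→1728700, (A,nl)→3004600 …(+1); best=22800 via (A,hash)
  {ACD}: card=4000; try (A,merge)→2300, (A,hash)→3460, (A,nl)→8220, (C,hash)→28900, (C,merge)→403820, (C,nl)→503700; best=2300 via (A,merge)
  {ABCD}: card=240000; try (A,hash)→8580, (B,hash)→11700, (A,merge)→35980, (B,merge)→57300, (B,nl_idx)→278300, (A,nl)→482980 …(+4); best=8580 via (A,hash)

cost=8580; order=C,D,B,A; methods=nl_idx,nl_idx,hash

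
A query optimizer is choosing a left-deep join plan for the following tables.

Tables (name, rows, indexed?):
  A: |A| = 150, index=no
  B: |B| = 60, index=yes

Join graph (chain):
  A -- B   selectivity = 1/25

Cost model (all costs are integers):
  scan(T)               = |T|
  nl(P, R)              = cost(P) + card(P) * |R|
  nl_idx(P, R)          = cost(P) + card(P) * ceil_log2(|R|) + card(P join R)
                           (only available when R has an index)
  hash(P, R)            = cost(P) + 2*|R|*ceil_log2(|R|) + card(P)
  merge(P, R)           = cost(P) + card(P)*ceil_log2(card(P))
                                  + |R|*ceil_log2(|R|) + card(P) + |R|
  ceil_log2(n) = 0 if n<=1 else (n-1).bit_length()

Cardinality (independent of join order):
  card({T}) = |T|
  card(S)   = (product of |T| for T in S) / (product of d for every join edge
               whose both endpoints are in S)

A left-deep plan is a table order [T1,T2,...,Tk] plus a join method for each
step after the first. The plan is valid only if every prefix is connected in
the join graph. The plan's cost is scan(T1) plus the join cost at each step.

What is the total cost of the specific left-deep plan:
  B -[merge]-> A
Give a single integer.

1830

step 1: scan B: cost=60, card=60
step 2: join A via merge
    card(P join A) = 60*150/(25) = 360
    cost = 60 + 60*6 + 150*8 + 60 + 150 = 1830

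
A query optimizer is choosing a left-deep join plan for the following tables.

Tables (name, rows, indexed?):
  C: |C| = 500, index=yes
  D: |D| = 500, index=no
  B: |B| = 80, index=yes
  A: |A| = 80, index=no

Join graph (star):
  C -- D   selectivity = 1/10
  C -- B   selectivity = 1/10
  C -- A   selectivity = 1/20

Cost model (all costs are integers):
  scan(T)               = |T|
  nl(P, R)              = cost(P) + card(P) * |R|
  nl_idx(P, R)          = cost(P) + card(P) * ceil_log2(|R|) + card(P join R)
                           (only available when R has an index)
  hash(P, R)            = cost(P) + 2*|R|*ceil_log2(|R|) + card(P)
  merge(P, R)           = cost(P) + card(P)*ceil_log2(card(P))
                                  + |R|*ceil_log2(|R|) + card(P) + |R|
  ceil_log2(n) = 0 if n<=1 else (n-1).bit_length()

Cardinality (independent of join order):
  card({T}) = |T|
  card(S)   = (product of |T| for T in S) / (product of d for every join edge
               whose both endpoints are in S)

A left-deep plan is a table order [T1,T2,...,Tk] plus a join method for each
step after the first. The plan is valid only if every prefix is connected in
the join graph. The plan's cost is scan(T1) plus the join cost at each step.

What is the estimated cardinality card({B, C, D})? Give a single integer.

Tables in S: B(80), C(500), D(500)
Edges inside S: C-D(d=10), C-B(d=10)
numerator = 80 * 500 * 500 = 20000000
denominator = 10 * 10 = 100
card(S) = 20000000 / 100 = 200000

200000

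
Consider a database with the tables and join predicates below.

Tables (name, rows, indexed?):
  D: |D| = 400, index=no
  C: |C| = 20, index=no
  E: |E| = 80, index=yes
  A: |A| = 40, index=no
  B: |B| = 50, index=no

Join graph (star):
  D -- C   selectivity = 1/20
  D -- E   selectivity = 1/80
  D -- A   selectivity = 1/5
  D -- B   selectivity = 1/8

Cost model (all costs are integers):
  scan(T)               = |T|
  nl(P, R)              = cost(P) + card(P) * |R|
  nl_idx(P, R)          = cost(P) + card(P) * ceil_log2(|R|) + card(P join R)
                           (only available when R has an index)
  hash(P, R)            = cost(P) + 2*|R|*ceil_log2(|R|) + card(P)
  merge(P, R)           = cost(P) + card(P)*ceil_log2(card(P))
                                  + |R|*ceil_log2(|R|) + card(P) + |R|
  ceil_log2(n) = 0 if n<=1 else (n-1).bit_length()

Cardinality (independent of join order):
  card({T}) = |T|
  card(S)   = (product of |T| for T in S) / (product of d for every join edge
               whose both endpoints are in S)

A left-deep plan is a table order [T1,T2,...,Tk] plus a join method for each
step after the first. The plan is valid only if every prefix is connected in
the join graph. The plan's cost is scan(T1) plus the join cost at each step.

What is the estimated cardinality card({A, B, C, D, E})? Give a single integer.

Tables in S: A(40), B(50), C(20), D(400), E(80)
Edges inside S: D-C(d=20), D-E(d=80), D-A(d=5), D-B(d=8)
numerator = 40 * 50 * 20 * 400 * 80 = 1280000000
denominator = 20 * 80 * 5 * 8 = 64000
card(S) = 1280000000 / 64000 = 20000

20000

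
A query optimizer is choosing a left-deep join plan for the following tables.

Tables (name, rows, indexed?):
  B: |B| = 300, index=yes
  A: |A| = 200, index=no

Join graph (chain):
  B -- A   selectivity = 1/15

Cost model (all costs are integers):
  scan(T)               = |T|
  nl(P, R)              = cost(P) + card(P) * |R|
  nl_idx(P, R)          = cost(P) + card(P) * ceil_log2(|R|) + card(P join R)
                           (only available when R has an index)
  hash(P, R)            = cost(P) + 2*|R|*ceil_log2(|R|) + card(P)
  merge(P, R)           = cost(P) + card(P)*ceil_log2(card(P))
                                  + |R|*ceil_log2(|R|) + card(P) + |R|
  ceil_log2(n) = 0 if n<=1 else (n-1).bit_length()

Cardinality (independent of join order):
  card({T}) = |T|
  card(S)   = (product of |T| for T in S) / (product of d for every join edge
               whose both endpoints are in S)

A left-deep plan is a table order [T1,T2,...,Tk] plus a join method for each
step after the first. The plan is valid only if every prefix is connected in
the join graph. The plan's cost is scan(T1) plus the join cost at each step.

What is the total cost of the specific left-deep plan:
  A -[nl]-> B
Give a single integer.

60200

step 1: scan A: cost=200, card=200
step 2: join B via nl
    card(P join B) = 200*300/(15) = 4000
    cost = 200 + 200*300 = 60200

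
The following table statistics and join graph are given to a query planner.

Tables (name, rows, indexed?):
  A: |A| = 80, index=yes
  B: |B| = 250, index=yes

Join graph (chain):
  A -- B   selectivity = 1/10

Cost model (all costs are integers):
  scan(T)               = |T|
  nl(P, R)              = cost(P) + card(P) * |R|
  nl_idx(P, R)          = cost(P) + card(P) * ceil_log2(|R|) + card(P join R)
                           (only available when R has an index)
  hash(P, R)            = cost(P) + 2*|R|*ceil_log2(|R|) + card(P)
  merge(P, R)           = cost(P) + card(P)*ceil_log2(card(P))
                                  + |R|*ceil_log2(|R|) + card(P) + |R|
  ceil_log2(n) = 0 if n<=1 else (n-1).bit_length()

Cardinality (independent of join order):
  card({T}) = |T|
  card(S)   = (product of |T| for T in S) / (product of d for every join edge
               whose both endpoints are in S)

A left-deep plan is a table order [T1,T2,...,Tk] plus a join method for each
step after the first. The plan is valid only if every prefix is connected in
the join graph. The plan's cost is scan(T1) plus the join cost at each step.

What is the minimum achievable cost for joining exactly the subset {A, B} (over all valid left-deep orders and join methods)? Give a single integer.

Selinger DP over subsets of {A,B}:
  {A}: scan cost=80, card=80
  {B}: scan cost=250, card=250
  {AB}: card=2000; try (A,hash)→1620, (B,nl_idx)→2720, (B,merge)→2970, (A,merge)→3140, (A,nl_idx)→4000, (B,hash)→4160 …(+2); best=1620 via (A,hash)

1620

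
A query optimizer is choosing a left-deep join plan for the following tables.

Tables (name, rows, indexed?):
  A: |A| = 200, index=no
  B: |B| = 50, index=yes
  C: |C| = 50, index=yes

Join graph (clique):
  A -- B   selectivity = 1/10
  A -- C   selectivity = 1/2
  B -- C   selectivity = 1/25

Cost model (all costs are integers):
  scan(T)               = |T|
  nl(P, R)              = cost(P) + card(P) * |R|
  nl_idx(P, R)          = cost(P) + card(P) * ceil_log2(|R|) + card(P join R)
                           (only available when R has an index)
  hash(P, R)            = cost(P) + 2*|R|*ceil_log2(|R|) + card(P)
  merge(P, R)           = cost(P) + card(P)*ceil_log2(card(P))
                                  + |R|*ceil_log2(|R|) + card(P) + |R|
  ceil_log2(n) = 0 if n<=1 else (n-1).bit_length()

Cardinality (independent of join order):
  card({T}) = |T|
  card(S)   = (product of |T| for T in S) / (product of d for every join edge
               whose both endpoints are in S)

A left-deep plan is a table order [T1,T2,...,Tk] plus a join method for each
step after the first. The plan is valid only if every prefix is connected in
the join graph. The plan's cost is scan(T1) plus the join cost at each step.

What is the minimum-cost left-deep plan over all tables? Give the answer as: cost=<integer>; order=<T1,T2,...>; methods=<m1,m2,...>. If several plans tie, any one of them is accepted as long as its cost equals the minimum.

Selinger DP (subsets sized 1..n):
  {A}: scan cost=200, card=200
  {B}: scan cost=50, card=50
  {C}: scan cost=50, card=50
  {AB}: card=1000; try (B,hash)→1000, (A,merge)→2200, (B,merge)→2350, (B,nl_idx)→2400, (A,hash)→3300, (A,nl)→10050 …(+1); best=1000 via (B,hash)
  {AC}: card=5000; try (C,hash)→1000, (A,merge)→2200, (C,merge)→2350, (A,hash)→3300, (C,nl_idx)→6400, (A,nl)→10050 …(+1); best=1000 via (C,hash)
  {BC}: card=100; try (C,nl_idx)→450, (B,nl_idx)→450, (C,hash)→700, (B,hash)→700, (C,merge)→750, (B,merge)→750 …(+2); best=450 via (C,nl_idx)
  {ABC}: card=1000; try (C,hash)→2600, (A,merge)→3050, (A,hash)→3750, (B,hash)→6600, (C,nl_idx)→8000, (C,merge)→12350 …(+5); best=2600 via (C,hash)

cost=2600; order=A,B,C; methods=hash,hash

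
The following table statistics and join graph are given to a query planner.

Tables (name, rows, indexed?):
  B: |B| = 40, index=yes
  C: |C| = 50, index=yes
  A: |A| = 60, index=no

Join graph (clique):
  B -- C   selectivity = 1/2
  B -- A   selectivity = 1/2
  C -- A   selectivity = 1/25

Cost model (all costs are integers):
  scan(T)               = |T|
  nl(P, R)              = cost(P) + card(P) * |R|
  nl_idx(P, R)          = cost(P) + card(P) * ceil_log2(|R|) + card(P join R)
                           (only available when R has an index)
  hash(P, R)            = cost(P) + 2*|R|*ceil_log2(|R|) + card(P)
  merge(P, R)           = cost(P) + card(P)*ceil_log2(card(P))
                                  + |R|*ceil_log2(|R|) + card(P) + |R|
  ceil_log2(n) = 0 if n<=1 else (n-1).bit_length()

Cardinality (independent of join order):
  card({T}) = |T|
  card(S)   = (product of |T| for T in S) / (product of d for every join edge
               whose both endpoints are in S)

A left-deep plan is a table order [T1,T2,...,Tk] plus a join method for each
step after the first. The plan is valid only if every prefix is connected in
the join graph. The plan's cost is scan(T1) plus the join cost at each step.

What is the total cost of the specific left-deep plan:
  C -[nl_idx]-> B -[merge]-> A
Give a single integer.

step 1: scan C: cost=50, card=50
step 2: join B via nl_idx
    card(P join B) = 50*40/(2) = 1000
    cost = 50 + 50*6 + 1000 = 1350
step 3: join A via merge
    card(P join A) = 1000*60/(2*25) = 1200
    cost = 1350 + 1000*10 + 60*6 + 1000 + 60 = 12770

12770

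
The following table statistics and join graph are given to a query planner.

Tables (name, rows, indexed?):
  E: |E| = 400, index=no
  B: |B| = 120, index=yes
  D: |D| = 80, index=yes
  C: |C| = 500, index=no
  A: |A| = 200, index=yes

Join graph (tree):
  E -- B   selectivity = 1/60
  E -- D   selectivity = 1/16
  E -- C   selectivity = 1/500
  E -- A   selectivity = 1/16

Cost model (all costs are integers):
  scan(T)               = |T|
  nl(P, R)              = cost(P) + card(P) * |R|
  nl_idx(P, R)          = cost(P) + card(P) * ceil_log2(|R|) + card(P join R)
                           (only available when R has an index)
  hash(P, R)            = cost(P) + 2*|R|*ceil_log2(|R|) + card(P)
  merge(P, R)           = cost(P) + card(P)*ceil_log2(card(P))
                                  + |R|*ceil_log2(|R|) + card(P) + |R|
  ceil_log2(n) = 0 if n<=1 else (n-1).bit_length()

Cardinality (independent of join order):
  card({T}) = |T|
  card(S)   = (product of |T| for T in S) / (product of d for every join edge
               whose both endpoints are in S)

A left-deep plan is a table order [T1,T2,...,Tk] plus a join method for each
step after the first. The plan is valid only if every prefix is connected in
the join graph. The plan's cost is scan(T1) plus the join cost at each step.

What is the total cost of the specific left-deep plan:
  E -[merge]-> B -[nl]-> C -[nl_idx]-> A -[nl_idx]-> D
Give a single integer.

step 1: scan E: cost=400, card=400
step 2: join B via merge
    card(P join B) = 400*120/(60) = 800
    cost = 400 + 400*9 + 120*7 + 400 + 120 = 5360
step 3: join C via nl
    card(P join C) = 800*500/(500) = 800
    cost = 5360 + 800*500 = 405360
step 4: join A via nl_idx
    card(P join A) = 800*200/(16) = 10000
    cost = 405360 + 800*8 + 10000 = 421760
step 5: join D via nl_idx
    card(P join D) = 10000*80/(16) = 50000
    cost = 421760 + 10000*7 + 50000 = 541760

541760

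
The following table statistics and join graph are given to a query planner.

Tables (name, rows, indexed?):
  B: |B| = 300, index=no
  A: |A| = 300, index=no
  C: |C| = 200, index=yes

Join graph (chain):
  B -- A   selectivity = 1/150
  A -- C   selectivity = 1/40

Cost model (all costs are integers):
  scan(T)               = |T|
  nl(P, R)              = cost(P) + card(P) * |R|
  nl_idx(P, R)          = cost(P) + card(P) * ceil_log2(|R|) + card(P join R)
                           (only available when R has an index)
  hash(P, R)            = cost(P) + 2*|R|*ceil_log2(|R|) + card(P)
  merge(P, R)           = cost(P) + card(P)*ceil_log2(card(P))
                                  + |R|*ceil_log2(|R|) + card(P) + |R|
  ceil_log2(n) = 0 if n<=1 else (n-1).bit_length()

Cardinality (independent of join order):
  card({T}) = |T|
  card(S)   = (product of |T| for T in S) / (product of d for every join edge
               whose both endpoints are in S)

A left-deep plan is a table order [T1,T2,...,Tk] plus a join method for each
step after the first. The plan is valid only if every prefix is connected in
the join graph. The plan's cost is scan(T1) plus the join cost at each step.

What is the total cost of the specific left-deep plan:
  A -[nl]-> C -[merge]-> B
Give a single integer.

step 1: scan A: cost=300, card=300
step 2: join C via nl
    card(P join C) = 300*200/(40) = 1500
    cost = 300 + 300*200 = 60300
step 3: join B via merge
    card(P join B) = 1500*300/(150) = 3000
    cost = 60300 + 1500*11 + 300*9 + 1500 + 300 = 81300

81300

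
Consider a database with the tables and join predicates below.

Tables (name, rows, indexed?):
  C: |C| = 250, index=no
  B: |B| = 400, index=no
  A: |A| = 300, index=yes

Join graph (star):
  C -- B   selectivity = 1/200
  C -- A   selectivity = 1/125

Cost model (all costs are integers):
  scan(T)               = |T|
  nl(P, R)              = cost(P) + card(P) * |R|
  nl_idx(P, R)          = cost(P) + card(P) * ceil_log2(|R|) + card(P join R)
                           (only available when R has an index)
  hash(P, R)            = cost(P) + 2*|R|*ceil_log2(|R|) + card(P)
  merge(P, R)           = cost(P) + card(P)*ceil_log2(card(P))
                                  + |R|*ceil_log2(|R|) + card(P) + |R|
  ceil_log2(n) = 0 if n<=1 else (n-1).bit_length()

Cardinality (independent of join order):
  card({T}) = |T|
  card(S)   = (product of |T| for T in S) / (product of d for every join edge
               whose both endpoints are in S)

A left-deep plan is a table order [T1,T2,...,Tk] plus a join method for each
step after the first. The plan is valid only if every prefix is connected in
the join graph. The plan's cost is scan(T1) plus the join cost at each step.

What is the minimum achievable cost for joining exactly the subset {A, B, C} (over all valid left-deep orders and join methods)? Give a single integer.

Selinger DP over subsets of {A,B,C}:
  {C}: scan cost=250, card=250
  {B}: scan cost=400, card=400
  {A}: scan cost=300, card=300
  {BC}: card=500; try (C,hash)→4800, (B,merge)→6500, (C,merge)→6650, (B,hash)→7700, (B,nl)→100250, (C,nl)→100400; best=4800 via (C,hash)
  {AC}: card=600; try (A,nl_idx)→3100, (C,hash)→4600, (A,merge)→5500, (C,merge)→5550, (A,hash)→5900, (A,nl)→75250 …(+1); best=3100 via (A,nl_idx)
  {ABC}: card=1200; try (A,nl_idx)→10500, (A,hash)→10700, (B,hash)→10900, (A,merge)→12800, (B,merge)→13700, (A,nl)→154800 …(+1); best=10500 via (A,nl_idx)

10500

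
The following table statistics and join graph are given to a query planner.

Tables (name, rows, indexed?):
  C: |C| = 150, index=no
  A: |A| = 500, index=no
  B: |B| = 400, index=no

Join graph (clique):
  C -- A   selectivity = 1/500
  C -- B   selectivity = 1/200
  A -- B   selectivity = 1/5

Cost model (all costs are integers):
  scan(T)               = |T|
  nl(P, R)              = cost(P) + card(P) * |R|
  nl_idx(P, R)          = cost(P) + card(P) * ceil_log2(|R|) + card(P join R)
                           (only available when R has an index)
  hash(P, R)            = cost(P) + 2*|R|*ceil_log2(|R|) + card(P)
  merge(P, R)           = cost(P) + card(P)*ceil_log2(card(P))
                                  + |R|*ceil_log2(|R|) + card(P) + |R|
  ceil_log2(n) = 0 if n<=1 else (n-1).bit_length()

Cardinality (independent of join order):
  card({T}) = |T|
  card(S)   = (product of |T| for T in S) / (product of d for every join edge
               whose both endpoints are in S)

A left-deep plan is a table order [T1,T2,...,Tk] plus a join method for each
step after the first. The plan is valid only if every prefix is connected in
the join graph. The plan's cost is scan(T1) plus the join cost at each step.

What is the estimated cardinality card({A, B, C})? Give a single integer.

60

Tables in S: A(500), B(400), C(150)
Edges inside S: C-A(d=500), C-B(d=200), A-B(d=5)
numerator = 500 * 400 * 150 = 30000000
denominator = 500 * 200 * 5 = 500000
card(S) = 30000000 / 500000 = 60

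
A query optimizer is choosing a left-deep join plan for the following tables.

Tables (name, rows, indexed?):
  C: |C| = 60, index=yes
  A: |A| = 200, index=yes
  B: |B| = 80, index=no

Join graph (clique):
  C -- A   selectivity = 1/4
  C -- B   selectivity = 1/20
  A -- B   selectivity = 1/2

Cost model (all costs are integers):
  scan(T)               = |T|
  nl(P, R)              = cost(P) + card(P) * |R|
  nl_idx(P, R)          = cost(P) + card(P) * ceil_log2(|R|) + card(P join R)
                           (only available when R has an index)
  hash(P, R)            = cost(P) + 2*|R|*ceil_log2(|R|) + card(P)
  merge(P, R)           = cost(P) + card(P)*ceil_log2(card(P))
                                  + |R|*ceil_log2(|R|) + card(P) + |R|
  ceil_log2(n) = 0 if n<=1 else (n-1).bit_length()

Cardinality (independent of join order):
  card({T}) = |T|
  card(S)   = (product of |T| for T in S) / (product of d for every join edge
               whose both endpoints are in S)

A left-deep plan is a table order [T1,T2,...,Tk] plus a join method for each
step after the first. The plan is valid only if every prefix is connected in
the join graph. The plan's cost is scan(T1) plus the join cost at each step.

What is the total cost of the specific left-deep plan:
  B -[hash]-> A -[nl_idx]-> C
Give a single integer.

57360

step 1: scan B: cost=80, card=80
step 2: join A via hash
    card(P join A) = 80*200/(2) = 8000
    cost = 80 + 2*200*8 + 80 = 3360
step 3: join C via nl_idx
    card(P join C) = 8000*60/(4*20) = 6000
    cost = 3360 + 8000*6 + 6000 = 57360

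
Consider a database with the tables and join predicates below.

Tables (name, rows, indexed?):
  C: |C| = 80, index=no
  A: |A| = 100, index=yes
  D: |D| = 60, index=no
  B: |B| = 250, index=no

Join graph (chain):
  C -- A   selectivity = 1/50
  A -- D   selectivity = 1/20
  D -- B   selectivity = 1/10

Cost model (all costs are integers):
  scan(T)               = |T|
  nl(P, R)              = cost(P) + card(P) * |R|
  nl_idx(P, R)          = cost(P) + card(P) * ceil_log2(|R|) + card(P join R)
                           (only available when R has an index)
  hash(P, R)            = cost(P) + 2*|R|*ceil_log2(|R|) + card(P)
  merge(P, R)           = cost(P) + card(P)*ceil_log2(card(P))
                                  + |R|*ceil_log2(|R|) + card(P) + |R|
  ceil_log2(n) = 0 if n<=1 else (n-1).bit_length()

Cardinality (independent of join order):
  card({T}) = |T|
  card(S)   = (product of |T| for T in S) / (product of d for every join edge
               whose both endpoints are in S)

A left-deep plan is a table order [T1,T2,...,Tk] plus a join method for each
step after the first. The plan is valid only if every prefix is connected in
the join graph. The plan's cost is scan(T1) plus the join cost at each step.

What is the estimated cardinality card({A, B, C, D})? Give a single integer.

12000

Tables in S: A(100), B(250), C(80), D(60)
Edges inside S: C-A(d=50), A-D(d=20), D-B(d=10)
numerator = 100 * 250 * 80 * 60 = 120000000
denominator = 50 * 20 * 10 = 10000
card(S) = 120000000 / 10000 = 12000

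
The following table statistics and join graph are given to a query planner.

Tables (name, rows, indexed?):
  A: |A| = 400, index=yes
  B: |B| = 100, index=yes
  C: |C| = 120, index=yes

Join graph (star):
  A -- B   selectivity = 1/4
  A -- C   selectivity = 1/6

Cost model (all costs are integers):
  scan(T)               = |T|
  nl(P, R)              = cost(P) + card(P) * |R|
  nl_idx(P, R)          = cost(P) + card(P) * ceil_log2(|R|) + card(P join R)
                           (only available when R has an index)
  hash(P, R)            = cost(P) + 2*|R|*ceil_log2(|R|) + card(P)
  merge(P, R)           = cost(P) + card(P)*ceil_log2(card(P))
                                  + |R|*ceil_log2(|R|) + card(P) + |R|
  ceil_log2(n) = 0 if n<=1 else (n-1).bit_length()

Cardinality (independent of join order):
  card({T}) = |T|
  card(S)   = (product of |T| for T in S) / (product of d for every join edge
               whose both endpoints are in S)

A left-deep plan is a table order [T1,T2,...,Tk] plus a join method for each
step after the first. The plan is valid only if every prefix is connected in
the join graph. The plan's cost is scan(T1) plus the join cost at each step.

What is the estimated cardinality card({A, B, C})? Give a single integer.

200000

Tables in S: A(400), B(100), C(120)
Edges inside S: A-B(d=4), A-C(d=6)
numerator = 400 * 100 * 120 = 4800000
denominator = 4 * 6 = 24
card(S) = 4800000 / 24 = 200000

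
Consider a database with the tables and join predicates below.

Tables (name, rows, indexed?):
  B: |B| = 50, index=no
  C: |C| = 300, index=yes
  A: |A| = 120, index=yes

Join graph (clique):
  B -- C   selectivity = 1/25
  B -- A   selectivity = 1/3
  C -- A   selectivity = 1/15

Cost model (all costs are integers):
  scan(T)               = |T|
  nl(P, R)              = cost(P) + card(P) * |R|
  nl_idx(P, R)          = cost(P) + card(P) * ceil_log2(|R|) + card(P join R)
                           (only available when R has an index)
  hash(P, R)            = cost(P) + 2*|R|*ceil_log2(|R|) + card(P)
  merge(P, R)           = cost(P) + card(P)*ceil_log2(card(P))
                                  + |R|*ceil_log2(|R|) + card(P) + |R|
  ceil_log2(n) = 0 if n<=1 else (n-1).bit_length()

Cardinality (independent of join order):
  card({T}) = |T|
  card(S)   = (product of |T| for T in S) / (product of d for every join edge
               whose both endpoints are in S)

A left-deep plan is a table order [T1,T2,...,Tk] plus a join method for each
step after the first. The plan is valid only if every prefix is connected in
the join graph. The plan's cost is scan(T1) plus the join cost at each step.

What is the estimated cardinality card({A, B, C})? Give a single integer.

1600

Tables in S: A(120), B(50), C(300)
Edges inside S: B-C(d=25), B-A(d=3), C-A(d=15)
numerator = 120 * 50 * 300 = 1800000
denominator = 25 * 3 * 15 = 1125
card(S) = 1800000 / 1125 = 1600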